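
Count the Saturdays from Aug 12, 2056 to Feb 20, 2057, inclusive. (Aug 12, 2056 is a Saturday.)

Aug 12, 2056 is a Saturday; the first Saturday on or after it is Aug 12, 2056.
From Aug 12, 2056 to Feb 20, 2057: 19 + 30 + 31 + 30 + 31 + 31 + 20 = 192 days (rest of Aug, Sep, Oct, Nov, Dec, Jan, Feb).
192 ÷ 7 = 27 full weeks with remainder 3, so 27 more Saturdays after the first → 28.

28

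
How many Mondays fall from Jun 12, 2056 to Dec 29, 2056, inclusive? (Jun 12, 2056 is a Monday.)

Jun 12, 2056 is a Monday; the first Monday on or after it is Jun 12, 2056.
From Jun 12, 2056 to Dec 29, 2056: 18 + 31 + 31 + 30 + 31 + 30 + 29 = 200 days (rest of Jun, Jul, Aug, Sep, Oct, Nov, Dec).
200 ÷ 7 = 28 full weeks with remainder 4, so 28 more Mondays after the first → 29.

29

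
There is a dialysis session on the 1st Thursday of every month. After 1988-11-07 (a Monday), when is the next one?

November 1988 starts on a Tuesday, so its 1st Thursday is 1988-11-03 (2 days in).
That is not after 1988-11-07, so look at December 1988.
December 1988 starts on a Thursday, so its 1st Thursday is 1988-12-01.

1988-12-01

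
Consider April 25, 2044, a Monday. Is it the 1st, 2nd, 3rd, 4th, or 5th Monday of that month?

Day 25 falls in week ⌈25/7⌉ of the month.
Days 1–7 hold the 1st Monday, 8–14 the 2nd, 15–21 the 3rd, 22–28 the 4th, 29–31 the 5th.
25 is in the range for the 4th.

4th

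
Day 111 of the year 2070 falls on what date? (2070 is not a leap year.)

2070-04-21

January has 31 days (111 − 31 = 80 remain).
February has 28 days (80 − 28 = 52 remain).
March has 31 days (52 − 31 = 21 remain).
21 into April → April 21.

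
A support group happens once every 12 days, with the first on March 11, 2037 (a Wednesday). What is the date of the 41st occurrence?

July 4, 2038

The 41st occurrence is 40 intervals after the first: 40 × 12 = 480 days after March 11, 2037.
March has 31 days — 20 days to the end of March leaves 460.
From end of March to end of 2037 is 275 days (185 left).
January has 31 days (154 left).
February has 28 days (126 left).
March has 31 days (95 left).
April has 30 days (65 left).
May has 31 days (34 left).
June has 30 days (4 left).
4 days into July → July 4, 2038.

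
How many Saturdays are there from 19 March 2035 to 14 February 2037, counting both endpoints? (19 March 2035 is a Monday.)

19 March 2035 is a Monday; the first Saturday on or after it is 24 March 2035 (5 days later).
From 24 March 2035 to 14 February 2037: 282 + 366 + 45 = 693 days (rest of 2035, 2036, to 14 February 2037 in 2037).
693 ÷ 7 = 99 full weeks with remainder 0, so 99 more Saturdays after the first → 100.

100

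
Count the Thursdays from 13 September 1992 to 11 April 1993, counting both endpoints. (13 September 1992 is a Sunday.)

13 September 1992 is a Sunday; the first Thursday on or after it is 17 September 1992 (4 days later).
From 17 September 1992 to 11 April 1993: 13 + 31 + 30 + 31 + 31 + 28 + 31 + 11 = 206 days (rest of September, October, November, December, January, February, March, April).
206 ÷ 7 = 29 full weeks with remainder 3, so 29 more Thursdays after the first → 30.

30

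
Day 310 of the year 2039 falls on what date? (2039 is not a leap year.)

6 November 2039

January has 31 days (310 − 31 = 279 remain).
February has 28 days (279 − 28 = 251 remain).
March has 31 days (251 − 31 = 220 remain).
April has 30 days (220 − 30 = 190 remain).
May has 31 days (190 − 31 = 159 remain).
June has 30 days (159 − 30 = 129 remain).
July has 31 days (129 − 31 = 98 remain).
August has 31 days (98 − 31 = 67 remain).
September has 30 days (67 − 30 = 37 remain).
October has 31 days (37 − 31 = 6 remain).
6 into November → November 6.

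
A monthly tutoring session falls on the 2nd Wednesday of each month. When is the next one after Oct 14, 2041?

Nov 13, 2041

Oct 2041 starts on a Tuesday; its first Wednesday is the 2nd, so the 2nd Wednesday is the 9th — Oct 9, 2041.
That is not after Oct 14, 2041, so look at Nov 2041.
Nov 2041 starts on a Friday; its first Wednesday is the 6th, so the 2nd Wednesday is the 13th — Nov 13, 2041.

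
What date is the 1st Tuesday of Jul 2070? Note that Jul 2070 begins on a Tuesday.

Jul 1, 2070

Jul 2070 begins on a Tuesday, so the first Tuesday is Jul 1.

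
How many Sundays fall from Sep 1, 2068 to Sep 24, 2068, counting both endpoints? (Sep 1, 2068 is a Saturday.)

Sep 1, 2068 is a Saturday; the first Sunday on or after it is Sep 2, 2068 (1 day later).
From Sep 2, 2068 to Sep 24, 2068 is 24 − 2 = 22 days.
22 ÷ 7 = 3 full weeks with remainder 1, so 3 more Sundays after the first → 4.

4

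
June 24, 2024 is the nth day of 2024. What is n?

Days in months before June: 31 + 29 + 31 + 30 + 31 = 152.
Plus 24 days into June → day 176.

176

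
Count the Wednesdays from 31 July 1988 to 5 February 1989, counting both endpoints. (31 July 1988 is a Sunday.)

31 July 1988 is a Sunday; the first Wednesday on or after it is 3 August 1988 (3 days later).
From 3 August 1988 to 5 February 1989: 28 + 30 + 31 + 30 + 31 + 31 + 5 = 186 days (rest of August, September, October, November, December, January, February).
186 ÷ 7 = 26 full weeks with remainder 4, so 26 more Wednesdays after the first → 27.

27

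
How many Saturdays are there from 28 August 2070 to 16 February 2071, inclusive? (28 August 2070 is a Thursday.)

25

28 August 2070 is a Thursday; the first Saturday on or after it is 30 August 2070 (2 days later).
From 30 August 2070 to 16 February 2071: 1 + 30 + 31 + 30 + 31 + 31 + 16 = 170 days (rest of August, September, October, November, December, January, February).
170 ÷ 7 = 24 full weeks with remainder 2, so 24 more Saturdays after the first → 25.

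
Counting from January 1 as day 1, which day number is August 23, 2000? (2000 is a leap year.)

236

Days in months before August: 31 + 29 + 31 + 30 + 31 + 30 + 31 = 213.
Plus 23 days into August → day 236.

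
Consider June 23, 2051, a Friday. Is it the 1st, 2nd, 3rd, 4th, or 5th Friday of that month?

Day 23 falls in week ⌈23/7⌉ of the month.
Days 1–7 hold the 1st Friday, 8–14 the 2nd, 15–21 the 3rd, 22–28 the 4th, 29–31 the 5th.
23 is in the range for the 4th.

4th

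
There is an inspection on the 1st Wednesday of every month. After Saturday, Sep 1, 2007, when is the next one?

Sep 2007 starts on a Saturday, so its 1st Wednesday is Sep 5, 2007 (4 days in).
Sep 5, 2007 is after Sep 1, 2007, so that is the next one.

Sep 5, 2007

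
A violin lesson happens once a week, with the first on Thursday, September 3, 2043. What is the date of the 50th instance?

The 50th occurrence is 49 intervals after the first: 49 × 7 = 343 days after September 3, 2043.
September has 30 days — 27 days to the end of September leaves 316.
October has 31 days (285 left).
November has 30 days (255 left).
December has 31 days (224 left).
January has 31 days (193 left).
February has 29 days (164 left).
March has 31 days (133 left).
April has 30 days (103 left).
May has 31 days (72 left).
June has 30 days (42 left).
July has 31 days (11 left).
11 days into August → August 11, 2044.

August 11, 2044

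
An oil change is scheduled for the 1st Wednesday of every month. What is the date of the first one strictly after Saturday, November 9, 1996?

December 4, 1996

November 1996 starts on a Friday, so its 1st Wednesday is November 6, 1996 (5 days in).
That is not after November 9, 1996, so look at December 1996.
December 1996 starts on a Sunday, so its 1st Wednesday is December 4, 1996 (3 days in).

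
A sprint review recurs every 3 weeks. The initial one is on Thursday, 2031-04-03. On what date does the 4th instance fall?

2031-06-05

The 4th occurrence is 3 intervals after the first: 3 × 21 = 63 days after 2031-04-03.
April has 30 days — 27 days to the end of April leaves 36.
May has 31 days (5 left).
5 days into June → 2031-06-05.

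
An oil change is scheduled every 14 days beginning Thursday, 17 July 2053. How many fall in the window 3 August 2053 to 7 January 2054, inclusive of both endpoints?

Occurrences land 14·i days after 17 July 2053 for i = 0, 1, 2, …
3 August 2053 is 17 days after the start; 17 ÷ 14 = 1 remainder 3; since the remainder is 3, round up to i = 2. First occurrence in the window: #3 on 14 August 2053 (2×14 = 28 days in).
7 January 2054 is 174 days after the start; 174 ÷ 14 = 12 remainder 6. Last occurrence in the window: #13 on 1 January 2054.
Occurrences #3 through #13: 11 in total.

11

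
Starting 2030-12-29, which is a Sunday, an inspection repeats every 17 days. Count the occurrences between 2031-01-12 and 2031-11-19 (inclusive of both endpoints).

Occurrences land 17·i days after 2030-12-29 for i = 0, 1, 2, …
2031-01-12 is 14 days after the start; 14 ÷ 17 = 0 remainder 14; since the remainder is 14, round up to i = 1. First occurrence in the window: #2 on 2031-01-15 (1×17 = 17 days in).
2031-11-19 is 325 days after the start; 325 ÷ 17 = 19 remainder 2. Last occurrence in the window: #20 on 2031-11-17.
Occurrences #2 through #20: 19 in total.

19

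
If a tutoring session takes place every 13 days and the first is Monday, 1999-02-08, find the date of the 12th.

1999-07-01

The 12th occurrence is 11 intervals after the first: 11 × 13 = 143 days after 1999-02-08.
February has 28 days — 20 days to the end of February leaves 123.
March has 31 days (92 left).
April has 30 days (62 left).
May has 31 days (31 left).
June has 30 days (1 left).
1 day into July → 1999-07-01.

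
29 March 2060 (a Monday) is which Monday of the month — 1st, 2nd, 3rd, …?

Day 29 falls in week ⌈29/7⌉ of the month.
Days 1–7 hold the 1st Monday, 8–14 the 2nd, 15–21 the 3rd, 22–28 the 4th, 29–31 the 5th.
29 is in the range for the 5th.

5th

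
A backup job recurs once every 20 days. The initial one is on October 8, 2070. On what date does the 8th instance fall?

The 8th occurrence is 7 intervals after the first: 7 × 20 = 140 days after October 8, 2070.
October has 31 days — 23 days to the end of October leaves 117.
November has 30 days (87 left).
December has 31 days (56 left).
January has 31 days (25 left).
25 days into February → February 25, 2071.

February 25, 2071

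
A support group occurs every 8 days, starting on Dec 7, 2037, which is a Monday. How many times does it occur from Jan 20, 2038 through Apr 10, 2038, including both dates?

10

Occurrences land 8·i days after Dec 7, 2037 for i = 0, 1, 2, …
Jan 20, 2038 is 44 days after the start; 44 ÷ 8 = 5 remainder 4; since the remainder is 4, round up to i = 6. First occurrence in the window: #7 on Jan 24, 2038 (6×8 = 48 days in).
Apr 10, 2038 is 124 days after the start; 124 ÷ 8 = 15 remainder 4. Last occurrence in the window: #16 on Apr 6, 2038.
Occurrences #7 through #16: 10 in total.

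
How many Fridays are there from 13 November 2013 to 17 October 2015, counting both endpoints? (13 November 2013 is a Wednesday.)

13 November 2013 is a Wednesday; the first Friday on or after it is 15 November 2013 (2 days later).
From 15 November 2013 to 17 October 2015: 46 + 365 + 290 = 701 days (rest of 2013, 2014, to 17 October 2015 in 2015).
701 ÷ 7 = 100 full weeks with remainder 1, so 100 more Fridays after the first → 101.

101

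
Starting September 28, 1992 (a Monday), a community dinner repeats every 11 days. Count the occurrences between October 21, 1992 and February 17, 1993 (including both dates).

10

Occurrences land 11·i days after September 28, 1992 for i = 0, 1, 2, …
October 21, 1992 is 23 days after the start; 23 ÷ 11 = 2 remainder 1; since the remainder is 1, round up to i = 3. First occurrence in the window: #4 on October 31, 1992 (3×11 = 33 days in).
February 17, 1993 is 142 days after the start; 142 ÷ 11 = 12 remainder 10. Last occurrence in the window: #13 on February 7, 1993.
Occurrences #4 through #13: 10 in total.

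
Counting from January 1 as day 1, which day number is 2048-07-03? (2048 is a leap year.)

185

Days in months before July: 31 + 29 + 31 + 30 + 31 + 30 = 182.
Plus 3 days into July → day 185.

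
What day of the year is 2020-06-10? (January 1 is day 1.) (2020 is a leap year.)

162

Days in months before June: 31 + 29 + 31 + 30 + 31 = 152.
Plus 10 days into June → day 162.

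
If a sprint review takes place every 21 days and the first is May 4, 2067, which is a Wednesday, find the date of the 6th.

The 6th occurrence is 5 intervals after the first: 5 × 21 = 105 days after May 4, 2067.
May has 31 days — 27 days to the end of May leaves 78.
Jun has 30 days (48 left).
Jul has 31 days (17 left).
17 days into Aug → Aug 17, 2067.

Aug 17, 2067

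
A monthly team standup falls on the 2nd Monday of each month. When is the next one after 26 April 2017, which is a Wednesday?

April 2017 starts on a Saturday; its first Monday is the 3rd, so the 2nd Monday is the 10th — 10 April 2017.
That is not after 26 April 2017, so look at May 2017.
May 2017 starts on a Monday; its first Monday is the 1st, so the 2nd Monday is the 8th — 8 May 2017.

8 May 2017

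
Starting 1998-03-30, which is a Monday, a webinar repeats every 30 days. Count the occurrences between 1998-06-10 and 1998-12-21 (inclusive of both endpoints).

6

Occurrences land 30·i days after 1998-03-30 for i = 0, 1, 2, …
1998-06-10 is 72 days after the start; 72 ÷ 30 = 2 remainder 12; since the remainder is 12, round up to i = 3. First occurrence in the window: #4 on 1998-06-28 (3×30 = 90 days in).
1998-12-21 is 266 days after the start; 266 ÷ 30 = 8 remainder 26. Last occurrence in the window: #9 on 1998-11-25.
Occurrences #4 through #9: 6 in total.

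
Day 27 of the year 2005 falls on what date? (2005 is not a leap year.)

27 into January → January 27.

27 January 2005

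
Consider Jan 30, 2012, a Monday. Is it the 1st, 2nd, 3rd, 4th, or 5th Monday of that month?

5th

Day 30 falls in week ⌈30/7⌉ of the month.
Days 1–7 hold the 1st Monday, 8–14 the 2nd, 15–21 the 3rd, 22–28 the 4th, 29–31 the 5th.
30 is in the range for the 5th.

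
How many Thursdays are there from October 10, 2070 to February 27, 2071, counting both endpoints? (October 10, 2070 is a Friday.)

October 10, 2070 is a Friday; the first Thursday on or after it is October 16, 2070 (6 days later).
From October 16, 2070 to February 27, 2071: 15 + 30 + 31 + 31 + 27 = 134 days (rest of October, November, December, January, February).
134 ÷ 7 = 19 full weeks with remainder 1, so 19 more Thursdays after the first → 20.

20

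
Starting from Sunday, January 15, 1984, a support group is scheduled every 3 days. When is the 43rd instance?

The 43rd occurrence is 42 intervals after the first: 42 × 3 = 126 days after January 15, 1984.
January has 31 days — 16 days to the end of January leaves 110.
February has 29 days (81 left).
March has 31 days (50 left).
April has 30 days (20 left).
20 days into May → May 20, 1984.

May 20, 1984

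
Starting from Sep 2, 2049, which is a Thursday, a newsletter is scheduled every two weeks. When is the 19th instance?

The 19th occurrence is 18 intervals after the first: 18 × 14 = 252 days after Sep 2, 2049.
Sep has 30 days — 28 days to the end of Sep leaves 224.
Oct has 31 days (193 left).
Nov has 30 days (163 left).
Dec has 31 days (132 left).
Jan has 31 days (101 left).
Feb has 28 days (73 left).
Mar has 31 days (42 left).
Apr has 30 days (12 left).
12 days into May → May 12, 2050.

May 12, 2050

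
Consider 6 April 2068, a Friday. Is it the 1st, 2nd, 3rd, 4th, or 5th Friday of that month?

Day 6 falls in week ⌈6/7⌉ of the month.
Days 1–7 hold the 1st Friday, 8–14 the 2nd, 15–21 the 3rd, 22–28 the 4th, 29–31 the 5th.
6 is in the range for the 1st.

1st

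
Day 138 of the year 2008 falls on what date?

17 May 2008

January has 31 days (138 − 31 = 107 remain).
February has 29 days (107 − 29 = 78 remain).
March has 31 days (78 − 31 = 47 remain).
April has 30 days (47 − 30 = 17 remain).
17 into May → May 17.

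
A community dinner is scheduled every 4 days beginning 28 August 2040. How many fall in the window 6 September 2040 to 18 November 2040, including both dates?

Occurrences land 4·i days after 28 August 2040 for i = 0, 1, 2, …
6 September 2040 is 9 days after the start; 9 ÷ 4 = 2 remainder 1; since the remainder is 1, round up to i = 3. First occurrence in the window: #4 on 9 September 2040 (3×4 = 12 days in).
18 November 2040 is 82 days after the start; 82 ÷ 4 = 20 remainder 2. Last occurrence in the window: #21 on 16 November 2040.
Occurrences #4 through #21: 18 in total.

18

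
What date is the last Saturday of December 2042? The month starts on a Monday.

December 2042 begins on a Monday, so the first Saturday is December 6 (5 days later).
December 2042 has 31 days. Adding weeks: 6, 13, 20, 27 — the last one ≤ 31 is the 27th.

27 December 2042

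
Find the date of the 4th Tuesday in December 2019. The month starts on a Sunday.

December 2019 begins on a Sunday, so the first Tuesday is December 3 (2 days later).
The 4th Tuesday is 3 weeks later: 3 + 21 = 24.

24 December 2019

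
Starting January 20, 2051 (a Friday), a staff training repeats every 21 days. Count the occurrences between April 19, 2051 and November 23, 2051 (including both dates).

10

Occurrences land 21·i days after January 20, 2051 for i = 0, 1, 2, …
April 19, 2051 is 89 days after the start; 89 ÷ 21 = 4 remainder 5; since the remainder is 5, round up to i = 5. First occurrence in the window: #6 on May 5, 2051 (5×21 = 105 days in).
November 23, 2051 is 307 days after the start; 307 ÷ 21 = 14 remainder 13. Last occurrence in the window: #15 on November 10, 2051.
Occurrences #6 through #15: 10 in total.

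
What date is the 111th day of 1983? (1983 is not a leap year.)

Jan has 31 days (111 − 31 = 80 remain).
Feb has 28 days (80 − 28 = 52 remain).
Mar has 31 days (52 − 31 = 21 remain).
21 into Apr → Apr 21.

Apr 21, 1983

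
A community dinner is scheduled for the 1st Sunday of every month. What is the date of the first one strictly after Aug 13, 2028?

Aug 2028 starts on a Tuesday, so its 1st Sunday is Aug 6, 2028 (5 days in).
That is not after Aug 13, 2028, so look at Sep 2028.
Sep 2028 starts on a Friday, so its 1st Sunday is Sep 3, 2028 (2 days in).

Sep 3, 2028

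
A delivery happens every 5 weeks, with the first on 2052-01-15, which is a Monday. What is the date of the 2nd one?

2052-02-19

The 2nd occurrence is 1 interval after the first: 1 × 35 = 35 days after 2052-01-15.
January has 31 days — 16 days to the end of January leaves 19.
19 days into February → 2052-02-19.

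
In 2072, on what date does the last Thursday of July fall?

The first Thursday of July 2072 is July 7.
July 2072 has 31 days. Adding weeks: 7, 14, 21, 28 — the last one ≤ 31 is the 28th.

July 28, 2072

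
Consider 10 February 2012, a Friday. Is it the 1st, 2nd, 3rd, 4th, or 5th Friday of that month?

2nd

Day 10 falls in week ⌈10/7⌉ of the month.
Days 1–7 hold the 1st Friday, 8–14 the 2nd, 15–21 the 3rd, 22–28 the 4th, 29–31 the 5th.
10 is in the range for the 2nd.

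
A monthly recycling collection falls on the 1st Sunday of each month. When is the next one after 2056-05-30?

May 2056 starts on a Monday, so its 1st Sunday is 2056-05-07 (6 days in).
That is not after 2056-05-30, so look at June 2056.
June 2056 starts on a Thursday, so its 1st Sunday is 2056-06-04 (3 days in).

2056-06-04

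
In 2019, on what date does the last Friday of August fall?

The first Friday of August 2019 is August 2.
August 2019 has 31 days. Adding weeks: 2, 9, 16, 23, 30 — the last one ≤ 31 is the 30th.

30 August 2019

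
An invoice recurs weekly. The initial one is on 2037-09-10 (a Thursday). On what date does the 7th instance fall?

The 7th occurrence is 6 intervals after the first: 6 × 7 = 42 days after 2037-09-10.
September has 30 days — 20 days to the end of September leaves 22.
22 days into October → 2037-10-22.

2037-10-22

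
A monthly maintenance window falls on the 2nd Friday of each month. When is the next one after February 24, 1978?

March 10, 1978

February 1978 starts on a Wednesday; its first Friday is the 3rd, so the 2nd Friday is the 10th — February 10, 1978.
That is not after February 24, 1978, so look at March 1978.
March 1978 starts on a Wednesday; its first Friday is the 3rd, so the 2nd Friday is the 10th — March 10, 1978.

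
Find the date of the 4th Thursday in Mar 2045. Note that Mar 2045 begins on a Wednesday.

Mar 23, 2045

Mar 2045 begins on a Wednesday, so the first Thursday is Mar 2 (1 day later).
The 4th Thursday is 3 weeks later: 2 + 21 = 23.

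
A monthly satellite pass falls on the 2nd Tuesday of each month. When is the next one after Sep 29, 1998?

Oct 13, 1998

Sep 1998 starts on a Tuesday; its first Tuesday is the 1st, so the 2nd Tuesday is the 8th — Sep 8, 1998.
That is not after Sep 29, 1998, so look at Oct 1998.
Oct 1998 starts on a Thursday; its first Tuesday is the 6th, so the 2nd Tuesday is the 13th — Oct 13, 1998.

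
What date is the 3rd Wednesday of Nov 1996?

Nov 20, 1996

The first Wednesday of Nov 1996 is Nov 6.
The 3rd Wednesday is 2 weeks later: 6 + 14 = 20.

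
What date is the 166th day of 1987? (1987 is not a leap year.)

1987-06-15

January has 31 days (166 − 31 = 135 remain).
February has 28 days (135 − 28 = 107 remain).
March has 31 days (107 − 31 = 76 remain).
April has 30 days (76 − 30 = 46 remain).
May has 31 days (46 − 31 = 15 remain).
15 into June → June 15.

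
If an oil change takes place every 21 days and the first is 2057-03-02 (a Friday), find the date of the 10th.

2057-09-07

The 10th occurrence is 9 intervals after the first: 9 × 21 = 189 days after 2057-03-02.
March has 31 days — 29 days to the end of March leaves 160.
April has 30 days (130 left).
May has 31 days (99 left).
June has 30 days (69 left).
July has 31 days (38 left).
August has 31 days (7 left).
7 days into September → 2057-09-07.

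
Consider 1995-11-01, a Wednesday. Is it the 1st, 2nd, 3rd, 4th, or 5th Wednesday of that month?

Day 1 falls in week ⌈1/7⌉ of the month.
Days 1–7 hold the 1st Wednesday, 8–14 the 2nd, 15–21 the 3rd, 22–28 the 4th, 29–31 the 5th.
1 is in the range for the 1st.

1st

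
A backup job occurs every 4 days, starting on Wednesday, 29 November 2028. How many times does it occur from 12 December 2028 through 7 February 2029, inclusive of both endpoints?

14

Occurrences land 4·i days after 29 November 2028 for i = 0, 1, 2, …
12 December 2028 is 13 days after the start; 13 ÷ 4 = 3 remainder 1; since the remainder is 1, round up to i = 4. First occurrence in the window: #5 on 15 December 2028 (4×4 = 16 days in).
7 February 2029 is 70 days after the start; 70 ÷ 4 = 17 remainder 2. Last occurrence in the window: #18 on 5 February 2029.
Occurrences #5 through #18: 14 in total.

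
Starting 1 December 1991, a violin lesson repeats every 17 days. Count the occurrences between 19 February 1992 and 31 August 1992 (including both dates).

Occurrences land 17·i days after 1 December 1991 for i = 0, 1, 2, …
19 February 1992 is 80 days after the start; 80 ÷ 17 = 4 remainder 12; since the remainder is 12, round up to i = 5. First occurrence in the window: #6 on 24 February 1992 (5×17 = 85 days in).
31 August 1992 is 274 days after the start; 274 ÷ 17 = 16 remainder 2. Last occurrence in the window: #17 on 29 August 1992.
Occurrences #6 through #17: 12 in total.

12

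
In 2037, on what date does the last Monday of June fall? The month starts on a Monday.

June 2037 begins on a Monday, so the first Monday is June 1.
June 2037 has 30 days. Adding weeks: 1, 8, 15, 22, 29 — the last one ≤ 30 is the 29th.

June 29, 2037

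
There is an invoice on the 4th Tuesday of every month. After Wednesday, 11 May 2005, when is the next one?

24 May 2005

May 2005 starts on a Sunday; its first Tuesday is the 3rd, so the 4th Tuesday is the 24th — 24 May 2005.
24 May 2005 is after 11 May 2005, so that is the next one.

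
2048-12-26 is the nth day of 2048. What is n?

Days in months before December: 31 + 29 + 31 + 30 + 31 + 30 + 31 + 31 + 30 + 31 + 30 = 335.
Plus 26 days into December → day 361.

361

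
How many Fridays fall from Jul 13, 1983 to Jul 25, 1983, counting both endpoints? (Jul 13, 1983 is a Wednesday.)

Jul 13, 1983 is a Wednesday; the first Friday on or after it is Jul 15, 1983 (2 days later).
From Jul 15, 1983 to Jul 25, 1983 is 25 − 15 = 10 days.
10 ÷ 7 = 1 full weeks with remainder 3, so 1 more Fridays after the first → 2.

2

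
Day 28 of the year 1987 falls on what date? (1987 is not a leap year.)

28 into Jan → Jan 28.

Jan 28, 1987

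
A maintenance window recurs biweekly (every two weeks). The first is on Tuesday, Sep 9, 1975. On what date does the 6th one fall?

The 6th occurrence is 5 intervals after the first: 5 × 14 = 70 days after Sep 9, 1975.
Sep has 30 days — 21 days to the end of Sep leaves 49.
Oct has 31 days (18 left).
18 days into Nov → Nov 18, 1975.

Nov 18, 1975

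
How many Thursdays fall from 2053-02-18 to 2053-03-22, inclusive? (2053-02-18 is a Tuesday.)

5

2053-02-18 is a Tuesday; the first Thursday on or after it is 2053-02-20 (2 days later).
From 2053-02-20 to 2053-03-22: 8 + 22 = 30 days (rest of February, March).
30 ÷ 7 = 4 full weeks with remainder 2, so 4 more Thursdays after the first → 5.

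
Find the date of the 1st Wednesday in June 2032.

2 June 2032

June 2032 begins on a Tuesday, so the first Wednesday is June 2 (1 day later).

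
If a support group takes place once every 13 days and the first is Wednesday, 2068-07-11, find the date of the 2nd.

2068-07-24

The 2nd occurrence is 1 interval after the first: 1 × 13 = 13 days after 2068-07-11.
13 days later is 2068-07-24.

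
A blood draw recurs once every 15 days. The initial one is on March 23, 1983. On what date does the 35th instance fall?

The 35th occurrence is 34 intervals after the first: 34 × 15 = 510 days after March 23, 1983.
March has 31 days — 8 days to the end of March leaves 502.
From end of March to end of 1983 is 275 days (227 left).
January has 31 days (196 left).
February has 29 days (167 left).
March has 31 days (136 left).
April has 30 days (106 left).
May has 31 days (75 left).
June has 30 days (45 left).
July has 31 days (14 left).
14 days into August → August 14, 1984.

August 14, 1984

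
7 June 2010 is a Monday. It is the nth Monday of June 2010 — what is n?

Day 7 falls in week ⌈7/7⌉ of the month.
Days 1–7 hold the 1st Monday, 8–14 the 2nd, 15–21 the 3rd, 22–28 the 4th, 29–31 the 5th.
7 is in the range for the 1st.

1st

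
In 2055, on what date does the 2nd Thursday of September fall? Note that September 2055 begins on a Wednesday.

September 2055 begins on a Wednesday, so the first Thursday is September 2 (1 day later).
The 2nd Thursday is 1 weeks later: 2 + 7 = 9.

September 9, 2055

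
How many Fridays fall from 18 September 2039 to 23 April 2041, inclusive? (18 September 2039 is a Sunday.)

83

18 September 2039 is a Sunday; the first Friday on or after it is 23 September 2039 (5 days later).
From 23 September 2039 to 23 April 2041: 99 + 366 + 113 = 578 days (rest of 2039, 2040, to 23 April 2041 in 2041).
578 ÷ 7 = 82 full weeks with remainder 4, so 82 more Fridays after the first → 83.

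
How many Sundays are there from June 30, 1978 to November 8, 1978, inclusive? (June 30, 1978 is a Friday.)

June 30, 1978 is a Friday; the first Sunday on or after it is July 2, 1978 (2 days later).
From July 2, 1978 to November 8, 1978: 29 + 31 + 30 + 31 + 8 = 129 days (rest of July, August, September, October, November).
129 ÷ 7 = 18 full weeks with remainder 3, so 18 more Sundays after the first → 19.

19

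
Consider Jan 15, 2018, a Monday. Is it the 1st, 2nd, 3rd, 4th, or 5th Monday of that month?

3rd

Day 15 falls in week ⌈15/7⌉ of the month.
Days 1–7 hold the 1st Monday, 8–14 the 2nd, 15–21 the 3rd, 22–28 the 4th, 29–31 the 5th.
15 is in the range for the 3rd.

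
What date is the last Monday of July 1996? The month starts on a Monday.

July 1996 begins on a Monday, so the first Monday is July 1.
July 1996 has 31 days. Adding weeks: 1, 8, 15, 22, 29 — the last one ≤ 31 is the 29th.

July 29, 1996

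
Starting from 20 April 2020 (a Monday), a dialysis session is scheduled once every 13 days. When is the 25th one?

26 February 2021

The 25th occurrence is 24 intervals after the first: 24 × 13 = 312 days after 20 April 2020.
April has 30 days — 10 days to the end of April leaves 302.
May has 31 days (271 left).
June has 30 days (241 left).
July has 31 days (210 left).
August has 31 days (179 left).
September has 30 days (149 left).
October has 31 days (118 left).
November has 30 days (88 left).
December has 31 days (57 left).
January has 31 days (26 left).
26 days into February → 26 February 2021.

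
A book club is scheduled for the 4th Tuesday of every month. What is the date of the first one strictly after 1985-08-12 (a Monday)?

August 1985 starts on a Thursday; its first Tuesday is the 6th, so the 4th Tuesday is the 27th — 1985-08-27.
1985-08-27 is after 1985-08-12, so that is the next one.

1985-08-27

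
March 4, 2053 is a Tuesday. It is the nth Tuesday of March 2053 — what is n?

1st

Day 4 falls in week ⌈4/7⌉ of the month.
Days 1–7 hold the 1st Tuesday, 8–14 the 2nd, 15–21 the 3rd, 22–28 the 4th, 29–31 the 5th.
4 is in the range for the 1st.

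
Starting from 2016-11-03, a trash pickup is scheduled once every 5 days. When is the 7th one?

2016-12-03

The 7th occurrence is 6 intervals after the first: 6 × 5 = 30 days after 2016-11-03.
November has 30 days — 27 days to the end of November leaves 3.
3 days into December → 2016-12-03.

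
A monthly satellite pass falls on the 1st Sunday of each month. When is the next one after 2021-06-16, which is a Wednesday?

June 2021 starts on a Tuesday, so its 1st Sunday is 2021-06-06 (5 days in).
That is not after 2021-06-16, so look at July 2021.
July 2021 starts on a Thursday, so its 1st Sunday is 2021-07-04 (3 days in).

2021-07-04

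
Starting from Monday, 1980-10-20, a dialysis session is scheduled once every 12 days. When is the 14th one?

1981-03-25

The 14th occurrence is 13 intervals after the first: 13 × 12 = 156 days after 1980-10-20.
October has 31 days — 11 days to the end of October leaves 145.
November has 30 days (115 left).
December has 31 days (84 left).
January has 31 days (53 left).
February has 28 days (25 left).
25 days into March → 1981-03-25.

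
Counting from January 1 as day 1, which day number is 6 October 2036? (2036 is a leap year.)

Days in months before October: 31 + 29 + 31 + 30 + 31 + 30 + 31 + 31 + 30 = 274.
Plus 6 days into October → day 280.

280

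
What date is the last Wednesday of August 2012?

The first Wednesday of August 2012 is August 1.
August 2012 has 31 days. Adding weeks: 1, 8, 15, 22, 29 — the last one ≤ 31 is the 29th.

2012-08-29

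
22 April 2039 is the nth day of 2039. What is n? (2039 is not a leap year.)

Days in months before April: 31 + 28 + 31 = 90.
Plus 22 days into April → day 112.

112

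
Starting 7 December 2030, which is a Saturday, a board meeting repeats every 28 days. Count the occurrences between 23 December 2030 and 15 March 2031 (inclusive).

Occurrences land 28·i days after 7 December 2030 for i = 0, 1, 2, …
23 December 2030 is 16 days after the start; 16 ÷ 28 = 0 remainder 16; since the remainder is 16, round up to i = 1. First occurrence in the window: #2 on 4 January 2031 (1×28 = 28 days in).
15 March 2031 is 98 days after the start; 98 ÷ 28 = 3 remainder 14. Last occurrence in the window: #4 on 1 March 2031.
Occurrences #2 through #4: 3 in total.

3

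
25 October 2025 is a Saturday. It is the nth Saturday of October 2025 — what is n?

Day 25 falls in week ⌈25/7⌉ of the month.
Days 1–7 hold the 1st Saturday, 8–14 the 2nd, 15–21 the 3rd, 22–28 the 4th, 29–31 the 5th.
25 is in the range for the 4th.

4th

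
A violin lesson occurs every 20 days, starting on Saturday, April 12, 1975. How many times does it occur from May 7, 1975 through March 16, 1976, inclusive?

Occurrences land 20·i days after April 12, 1975 for i = 0, 1, 2, …
May 7, 1975 is 25 days after the start; 25 ÷ 20 = 1 remainder 5; since the remainder is 5, round up to i = 2. First occurrence in the window: #3 on May 22, 1975 (2×20 = 40 days in).
March 16, 1976 is 339 days after the start; 339 ÷ 20 = 16 remainder 19. Last occurrence in the window: #17 on February 26, 1976.
Occurrences #3 through #17: 15 in total.

15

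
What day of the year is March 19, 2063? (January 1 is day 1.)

78

Days in months before March: 31 + 28 = 59.
Plus 19 days into March → day 78.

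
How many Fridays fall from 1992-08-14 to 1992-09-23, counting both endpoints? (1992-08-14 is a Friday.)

1992-08-14 is a Friday; the first Friday on or after it is 1992-08-14.
From 1992-08-14 to 1992-09-23: 17 + 23 = 40 days (rest of August, September).
40 ÷ 7 = 5 full weeks with remainder 5, so 5 more Fridays after the first → 6.

6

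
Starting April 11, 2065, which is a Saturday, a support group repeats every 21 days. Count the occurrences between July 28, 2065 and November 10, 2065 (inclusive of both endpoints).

5

Occurrences land 21·i days after April 11, 2065 for i = 0, 1, 2, …
July 28, 2065 is 108 days after the start; 108 ÷ 21 = 5 remainder 3; since the remainder is 3, round up to i = 6. First occurrence in the window: #7 on August 15, 2065 (6×21 = 126 days in).
November 10, 2065 is 213 days after the start; 213 ÷ 21 = 10 remainder 3. Last occurrence in the window: #11 on November 7, 2065.
Occurrences #7 through #11: 5 in total.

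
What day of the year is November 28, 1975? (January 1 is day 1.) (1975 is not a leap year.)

Days in months before November: 31 + 28 + 31 + 30 + 31 + 30 + 31 + 31 + 30 + 31 = 304.
Plus 28 days into November → day 332.

332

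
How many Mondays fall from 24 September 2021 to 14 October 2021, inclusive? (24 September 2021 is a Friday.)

24 September 2021 is a Friday; the first Monday on or after it is 27 September 2021 (3 days later).
From 27 September 2021 to 14 October 2021: 3 + 14 = 17 days (rest of September, October).
17 ÷ 7 = 2 full weeks with remainder 3, so 2 more Mondays after the first → 3.

3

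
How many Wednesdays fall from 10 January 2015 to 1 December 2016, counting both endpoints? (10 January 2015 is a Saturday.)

99

10 January 2015 is a Saturday; the first Wednesday on or after it is 14 January 2015 (4 days later).
From 14 January 2015 to 1 December 2016: 351 + 336 = 687 days (rest of 2015, to 1 December 2016 in 2016).
687 ÷ 7 = 98 full weeks with remainder 1, so 98 more Wednesdays after the first → 99.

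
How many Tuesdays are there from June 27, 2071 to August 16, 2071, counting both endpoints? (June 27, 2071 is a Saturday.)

7

June 27, 2071 is a Saturday; the first Tuesday on or after it is June 30, 2071 (3 days later).
From June 30, 2071 to August 16, 2071: 0 + 31 + 16 = 47 days (rest of June, July, August).
47 ÷ 7 = 6 full weeks with remainder 5, so 6 more Tuesdays after the first → 7.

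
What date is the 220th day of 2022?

8 August 2022

January has 31 days (220 − 31 = 189 remain).
February has 28 days (189 − 28 = 161 remain).
March has 31 days (161 − 31 = 130 remain).
April has 30 days (130 − 30 = 100 remain).
May has 31 days (100 − 31 = 69 remain).
June has 30 days (69 − 30 = 39 remain).
July has 31 days (39 − 31 = 8 remain).
8 into August → August 8.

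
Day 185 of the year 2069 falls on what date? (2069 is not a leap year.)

January has 31 days (185 − 31 = 154 remain).
February has 28 days (154 − 28 = 126 remain).
March has 31 days (126 − 31 = 95 remain).
April has 30 days (95 − 30 = 65 remain).
May has 31 days (65 − 31 = 34 remain).
June has 30 days (34 − 30 = 4 remain).
4 into July → July 4.

4 July 2069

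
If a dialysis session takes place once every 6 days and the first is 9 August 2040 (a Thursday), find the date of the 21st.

The 21st occurrence is 20 intervals after the first: 20 × 6 = 120 days after 9 August 2040.
August has 31 days — 22 days to the end of August leaves 98.
September has 30 days (68 left).
October has 31 days (37 left).
November has 30 days (7 left).
7 days into December → 7 December 2040.

7 December 2040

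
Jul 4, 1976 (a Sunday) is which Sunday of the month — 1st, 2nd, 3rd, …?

1st

Day 4 falls in week ⌈4/7⌉ of the month.
Days 1–7 hold the 1st Sunday, 8–14 the 2nd, 15–21 the 3rd, 22–28 the 4th, 29–31 the 5th.
4 is in the range for the 1st.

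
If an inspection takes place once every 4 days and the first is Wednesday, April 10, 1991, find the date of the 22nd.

The 22nd occurrence is 21 intervals after the first: 21 × 4 = 84 days after April 10, 1991.
April has 30 days — 20 days to the end of April leaves 64.
May has 31 days (33 left).
June has 30 days (3 left).
3 days into July → July 3, 1991.

July 3, 1991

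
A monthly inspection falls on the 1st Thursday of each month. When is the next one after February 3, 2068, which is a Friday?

March 1, 2068

February 2068 starts on a Wednesday, so its 1st Thursday is February 2, 2068 (1 day in).
That is not after February 3, 2068, so look at March 2068.
March 2068 starts on a Thursday, so its 1st Thursday is March 1, 2068.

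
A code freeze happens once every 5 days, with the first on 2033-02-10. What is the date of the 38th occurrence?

The 38th occurrence is 37 intervals after the first: 37 × 5 = 185 days after 2033-02-10.
February has 28 days — 18 days to the end of February leaves 167.
March has 31 days (136 left).
April has 30 days (106 left).
May has 31 days (75 left).
June has 30 days (45 left).
July has 31 days (14 left).
14 days into August → 2033-08-14.

2033-08-14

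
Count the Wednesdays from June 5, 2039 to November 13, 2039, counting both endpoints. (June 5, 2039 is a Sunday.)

June 5, 2039 is a Sunday; the first Wednesday on or after it is June 8, 2039 (3 days later).
From June 8, 2039 to November 13, 2039: 22 + 31 + 31 + 30 + 31 + 13 = 158 days (rest of June, July, August, September, October, November).
158 ÷ 7 = 22 full weeks with remainder 4, so 22 more Wednesdays after the first → 23.

23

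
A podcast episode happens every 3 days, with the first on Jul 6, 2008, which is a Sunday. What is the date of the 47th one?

The 47th occurrence is 46 intervals after the first: 46 × 3 = 138 days after Jul 6, 2008.
Jul has 31 days — 25 days to the end of Jul leaves 113.
Aug has 31 days (82 left).
Sep has 30 days (52 left).
Oct has 31 days (21 left).
21 days into Nov → Nov 21, 2008.

Nov 21, 2008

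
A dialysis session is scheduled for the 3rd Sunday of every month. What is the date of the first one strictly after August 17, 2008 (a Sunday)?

September 21, 2008

August 2008 starts on a Friday; its first Sunday is the 3rd, so the 3rd Sunday is the 17th — August 17, 2008.
That is not after August 17, 2008, so look at September 2008.
September 2008 starts on a Monday; its first Sunday is the 7th, so the 3rd Sunday is the 21st — September 21, 2008.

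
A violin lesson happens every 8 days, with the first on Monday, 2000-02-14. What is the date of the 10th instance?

2000-04-26

The 10th occurrence is 9 intervals after the first: 9 × 8 = 72 days after 2000-02-14.
February has 29 days — 15 days to the end of February leaves 57.
March has 31 days (26 left).
26 days into April → 2000-04-26.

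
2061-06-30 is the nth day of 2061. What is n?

181

Days in months before June: 31 + 28 + 31 + 30 + 31 = 151.
Plus 30 days into June → day 181.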